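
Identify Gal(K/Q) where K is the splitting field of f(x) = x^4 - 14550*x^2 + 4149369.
Gal(K/Q) = Z/2Z (cyclic of order 2)

f factors as (x^2 - 291)(x^2 - 14259), so the splitting field is K = Q(sqrt(291), sqrt(14259)). The squarefree part of 291 is 291 and the squarefree part of 14259 is also 291, so sqrt(291) and sqrt(14259) are both rational multiples of sqrt(291). Hence Q(sqrt(291)) = Q(sqrt(14259)) = Q(sqrt(291)), and the splitting field collapses to a single degree-2 extension with Galois group Z/2Z.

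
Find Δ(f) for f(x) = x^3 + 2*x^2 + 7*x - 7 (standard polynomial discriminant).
Δ = -4039

For x^3 + a x^2 + b x + c the discriminant is Δ = 18 a b c - 4 a^3 c + a^2 b^2 - 4 b^3 - 27 c^2.
Plug a = 2, b = 7, c = -7:
  18*(2)*(7)*(-7) - 4*(2)^3*(-7) + (2)^2*(7)^2 - 4*(7)^3 - 27*(-7)^2
  = -1764 + (224) + 196 + (-1372) + (-1323)
  = -4039.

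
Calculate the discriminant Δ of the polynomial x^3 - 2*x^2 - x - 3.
Δ = -439

For x^3 + a x^2 + b x + c the discriminant is Δ = 18 a b c - 4 a^3 c + a^2 b^2 - 4 b^3 - 27 c^2.
Plug a = -2, b = -1, c = -3:
  18*(-2)*(-1)*(-3) - 4*(-2)^3*(-3) + (-2)^2*(-1)^2 - 4*(-1)^3 - 27*(-3)^2
  = -108 + (-96) + 4 + (4) + (-243)
  = -439.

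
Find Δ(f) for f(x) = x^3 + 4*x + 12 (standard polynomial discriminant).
Δ = -4144

For a depressed cubic x^3 + p x + q the discriminant is Δ = -4 p^3 - 27 q^2 = -4*(4)^3 - 27*(12)^2 = -256 - 3888 = -4144.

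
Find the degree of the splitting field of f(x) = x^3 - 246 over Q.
[K:Q] = 6

x^3 - 246 has one real root r = 246^(1/3) and two complex roots r*zeta_3, r*zeta_3^2 where zeta_3 = e^(2*pi*i/3). The splitting field is Q(r, zeta_3). [Q(r):Q] = 3 and [Q(zeta_3):Q] = 2 with gcd = 1, so [Q(r, zeta_3):Q] = 3 * 2 = 6.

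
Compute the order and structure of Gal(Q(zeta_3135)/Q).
|Gal(Q(zeta_3135)/Q)| = phi(3135) = 1440; group ≅ (Z/3135Z)^* ≅ Z/2Z × Z/4Z × Z/10Z × Z/18Z

The n-th cyclotomic polynomial Φ_3135(x) is the minimal polynomial of zeta_3135 over Q and has degree phi(3135) = 1440. So Q(zeta_3135) is a degree-1440 Galois extension with Galois group (Z/3135Z)^*. By CRT, (Z/3135Z)^* ≅ (Z/3Z)^* × (Z/5Z)^* × (Z/11Z)^* × (Z/19Z)^*. Each prime-power unit group is (Z/3Z)^* ≅ Z/2Z; (Z/5Z)^* ≅ Z/4Z; (Z/11Z)^* ≅ Z/10Z; (Z/19Z)^* ≅ Z/18Z. Hence Gal(Q(zeta_3135)/Q) ≅ Z/2Z × Z/4Z × Z/10Z × Z/18Z.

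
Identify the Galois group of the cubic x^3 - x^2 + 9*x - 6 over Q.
Gal(K/Q) = S_3 (symmetric group of order 6)

Compute the discriminant of x^3 + (-1)*x^2 + (9)*x + (-6): Δ = -2859. Since Δ is not a rational square, the Galois group is not contained in A_3; it must be the full S_3 (irreducibility of the cubic rules out anything smaller).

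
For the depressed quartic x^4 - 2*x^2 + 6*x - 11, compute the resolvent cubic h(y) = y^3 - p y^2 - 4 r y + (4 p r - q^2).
h(y) = y^3 + 2*y^2 + 44*y + 52

Identify coefficients: p = -2, q = 6, r = -11.
Plug into h(y) = y^3 - p y^2 - 4 r y + (4 p r - q^2):
  h(y) = y^3 - (-2) y^2 - 4*(-11) y + (4*(-2)*(-11) - (6)^2)
       = y^3 + (2) y^2 + (44) y + (52).
Simplifying: h(y) = y^3 + 2*y^2 + 44*y + 52.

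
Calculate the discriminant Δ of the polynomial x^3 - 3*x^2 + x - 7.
Δ = -1696

For x^3 + a x^2 + b x + c the discriminant is Δ = 18 a b c - 4 a^3 c + a^2 b^2 - 4 b^3 - 27 c^2.
Plug a = -3, b = 1, c = -7:
  18*(-3)*(1)*(-7) - 4*(-3)^3*(-7) + (-3)^2*(1)^2 - 4*(1)^3 - 27*(-7)^2
  = 378 + (-756) + 9 + (-4) + (-1323)
  = -1696.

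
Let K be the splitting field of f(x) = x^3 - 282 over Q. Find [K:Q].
[K:Q] = 6

x^3 - 282 has one real root r = 282^(1/3) and two complex roots r*zeta_3, r*zeta_3^2 where zeta_3 = e^(2*pi*i/3). The splitting field is Q(r, zeta_3). [Q(r):Q] = 3 and [Q(zeta_3):Q] = 2 with gcd = 1, so [Q(r, zeta_3):Q] = 3 * 2 = 6.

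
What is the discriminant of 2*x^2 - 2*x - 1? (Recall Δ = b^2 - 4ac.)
Δ = 12

For a quadratic a x^2 + b x + c the discriminant is Δ = b^2 - 4ac = (-2)^2 - 4*(2)*(-1) = 4 - (-8) = 12.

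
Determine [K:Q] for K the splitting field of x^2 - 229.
[K:Q] = 2

The polynomial x^2 - 229 is irreducible over Q since 229 is not a perfect square. Its splitting field is Q(sqrt(229)), which has degree 2 over Q.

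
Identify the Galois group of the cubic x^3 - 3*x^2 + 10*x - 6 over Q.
Gal(K/Q) = S_3 (symmetric group of order 6)

Compute the discriminant of x^3 + (-3)*x^2 + (10)*x + (-6): Δ = -1480. Since Δ is not a rational square, the Galois group is not contained in A_3; it must be the full S_3 (irreducibility of the cubic rules out anything smaller).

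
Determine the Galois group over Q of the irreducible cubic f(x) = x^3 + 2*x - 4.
Gal(K/Q) = S_3 (symmetric group of order 6)

Compute the discriminant of x^3 + (0)*x^2 + (2)*x + (-4): Δ = -464. Since Δ is not a rational square, the Galois group is not contained in A_3; it must be the full S_3 (irreducibility of the cubic rules out anything smaller).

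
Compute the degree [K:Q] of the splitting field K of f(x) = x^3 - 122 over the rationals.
[K:Q] = 6

x^3 - 122 has one real root r = 122^(1/3) and two complex roots r*zeta_3, r*zeta_3^2 where zeta_3 = e^(2*pi*i/3). The splitting field is Q(r, zeta_3). [Q(r):Q] = 3 and [Q(zeta_3):Q] = 2 with gcd = 1, so [Q(r, zeta_3):Q] = 3 * 2 = 6.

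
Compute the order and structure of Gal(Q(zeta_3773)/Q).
|Gal(Q(zeta_3773)/Q)| = phi(3773) = 2940; group ≅ (Z/3773Z)^* ≅ Z/10Z × Z/294Z

The n-th cyclotomic polynomial Φ_3773(x) is the minimal polynomial of zeta_3773 over Q and has degree phi(3773) = 2940. So Q(zeta_3773) is a degree-2940 Galois extension with Galois group (Z/3773Z)^*. By CRT, (Z/3773Z)^* ≅ (Z/343Z)^* × (Z/11Z)^*. Each prime-power unit group is (Z/343Z)^* ≅ Z/294Z; (Z/11Z)^* ≅ Z/10Z. Hence Gal(Q(zeta_3773)/Q) ≅ Z/10Z × Z/294Z.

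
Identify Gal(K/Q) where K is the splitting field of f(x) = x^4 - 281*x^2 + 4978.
Gal(K/Q) = V_4 (Klein four-group, Z/2Z × Z/2Z)

f factors as (x^2 - 262)(x^2 - 19), so the splitting field is K = Q(sqrt(262), sqrt(19)). The elements 262, 19, 4978 are all non-squares in Q, so sqrt(262) and sqrt(19) generate independent quadratic extensions. Thus [K:Q] = 4 and Gal(K/Q) is generated by the two order-2 automorphisms sqrt(262) ↦ -sqrt(262) and sqrt(19) ↦ -sqrt(19), giving V_4.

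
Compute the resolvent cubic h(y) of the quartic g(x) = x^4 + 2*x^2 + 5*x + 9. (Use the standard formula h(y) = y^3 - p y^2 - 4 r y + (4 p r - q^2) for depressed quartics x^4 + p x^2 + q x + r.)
h(y) = y^3 - 2*y^2 - 36*y + 47

Identify coefficients: p = 2, q = 5, r = 9.
Plug into h(y) = y^3 - p y^2 - 4 r y + (4 p r - q^2):
  h(y) = y^3 - (2) y^2 - 4*(9) y + (4*(2)*(9) - (5)^2)
       = y^3 + (-2) y^2 + (-36) y + (47).
Simplifying: h(y) = y^3 - 2*y^2 - 36*y + 47.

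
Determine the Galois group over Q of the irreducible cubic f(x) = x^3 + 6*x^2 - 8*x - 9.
Gal(K/Q) = S_3 (symmetric group of order 6)

Compute the discriminant of x^3 + (6)*x^2 + (-8)*x + (-9): Δ = 17717. Since Δ is not a rational square, the Galois group is not contained in A_3; it must be the full S_3 (irreducibility of the cubic rules out anything smaller).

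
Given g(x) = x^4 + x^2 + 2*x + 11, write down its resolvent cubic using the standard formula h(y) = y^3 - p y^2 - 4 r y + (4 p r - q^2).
h(y) = y^3 - y^2 - 44*y + 40

Identify coefficients: p = 1, q = 2, r = 11.
Plug into h(y) = y^3 - p y^2 - 4 r y + (4 p r - q^2):
  h(y) = y^3 - (1) y^2 - 4*(11) y + (4*(1)*(11) - (2)^2)
       = y^3 + (-1) y^2 + (-44) y + (40).
Simplifying: h(y) = y^3 - y^2 - 44*y + 40.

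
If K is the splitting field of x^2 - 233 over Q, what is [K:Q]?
[K:Q] = 2

The polynomial x^2 - 233 is irreducible over Q since 233 is not a perfect square. Its splitting field is Q(sqrt(233)), which has degree 2 over Q.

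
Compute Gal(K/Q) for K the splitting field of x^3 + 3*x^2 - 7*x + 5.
Gal(K/Q) = S_3 (symmetric group of order 6)

Compute the discriminant of x^3 + (3)*x^2 + (-7)*x + (5): Δ = -1292. Since Δ is not a rational square, the Galois group is not contained in A_3; it must be the full S_3 (irreducibility of the cubic rules out anything smaller).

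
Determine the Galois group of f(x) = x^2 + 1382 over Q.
Gal(K/Q) = Z/2Z (cyclic of order 2)

x^2 + 1382 is irreducible over Q since -1382 is not a rational square. The splitting field Q(sqrt(-1382)) has degree 2 over Q, and its unique nontrivial automorphism is sqrt(-1382) ↦ -sqrt(-1382). Hence Gal(Q(sqrt(-1382))/Q) = Z/2Z.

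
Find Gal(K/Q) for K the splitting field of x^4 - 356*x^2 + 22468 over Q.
Gal(K/Q) = V_4 (Klein four-group, Z/2Z × Z/2Z)

f factors as (x^2 - 274)(x^2 - 82), so the splitting field is K = Q(sqrt(274), sqrt(82)). The elements 274, 82, 22468 are all non-squares in Q, so sqrt(274) and sqrt(82) generate independent quadratic extensions. Thus [K:Q] = 4 and Gal(K/Q) is generated by the two order-2 automorphisms sqrt(274) ↦ -sqrt(274) and sqrt(82) ↦ -sqrt(82), giving V_4.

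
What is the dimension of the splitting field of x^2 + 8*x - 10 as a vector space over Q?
[K:Q] = 2

The discriminant of x^2 + (8)*x + (-10) is b^2 - 4c = 64 - (-40) = 104. Since 104 is not a perfect square in Q, the polynomial is irreducible over Q. Its two roots generate a degree-2 extension, so [K:Q] = 2.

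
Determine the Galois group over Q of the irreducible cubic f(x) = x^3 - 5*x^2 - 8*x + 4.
Gal(K/Q) = S_3 (symmetric group of order 6)

Compute the discriminant of x^3 + (-5)*x^2 + (-8)*x + (4): Δ = 8096. Since Δ is not a rational square, the Galois group is not contained in A_3; it must be the full S_3 (irreducibility of the cubic rules out anything smaller).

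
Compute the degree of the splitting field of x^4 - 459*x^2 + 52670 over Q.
[K:Q] = 4

f factors as (x^2 - 229)(x^2 - 230); the splitting field is K = Q(sqrt(229), sqrt(230)). Since 229, 230, and 52670 are all non-squares in Q, the three subfields Q(sqrt(229)), Q(sqrt(230)), Q(sqrt(52670)) are distinct degree-2 extensions, so [K:Q] = 4 (Klein four Galois group).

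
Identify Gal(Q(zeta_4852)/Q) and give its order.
|Gal(Q(zeta_4852)/Q)| = phi(4852) = 2424; group ≅ (Z/4852Z)^* ≅ Z/2Z × Z/1212Z

The n-th cyclotomic polynomial Φ_4852(x) is the minimal polynomial of zeta_4852 over Q and has degree phi(4852) = 2424. So Q(zeta_4852) is a degree-2424 Galois extension with Galois group (Z/4852Z)^*. By CRT, (Z/4852Z)^* ≅ (Z/4Z)^* × (Z/1213Z)^*. Each prime-power unit group is (Z/4Z)^* ≅ Z/2Z; (Z/1213Z)^* ≅ Z/1212Z. Hence Gal(Q(zeta_4852)/Q) ≅ Z/2Z × Z/1212Z.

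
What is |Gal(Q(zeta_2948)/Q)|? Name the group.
|Gal(Q(zeta_2948)/Q)| = phi(2948) = 1320; group ≅ (Z/2948Z)^* ≅ Z/2Z × Z/10Z × Z/66Z

The n-th cyclotomic polynomial Φ_2948(x) is the minimal polynomial of zeta_2948 over Q and has degree phi(2948) = 1320. So Q(zeta_2948) is a degree-1320 Galois extension with Galois group (Z/2948Z)^*. By CRT, (Z/2948Z)^* ≅ (Z/4Z)^* × (Z/11Z)^* × (Z/67Z)^*. Each prime-power unit group is (Z/4Z)^* ≅ Z/2Z; (Z/11Z)^* ≅ Z/10Z; (Z/67Z)^* ≅ Z/66Z. Hence Gal(Q(zeta_2948)/Q) ≅ Z/2Z × Z/10Z × Z/66Z.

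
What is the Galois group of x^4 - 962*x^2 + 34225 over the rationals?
Gal(K/Q) = Z/2Z (cyclic of order 2)

f factors as (x^2 - 925)(x^2 - 37), so the splitting field is K = Q(sqrt(925), sqrt(37)). The squarefree part of 925 is 37 and the squarefree part of 37 is also 37, so sqrt(925) and sqrt(37) are both rational multiples of sqrt(37). Hence Q(sqrt(925)) = Q(sqrt(37)) = Q(sqrt(37)), and the splitting field collapses to a single degree-2 extension with Galois group Z/2Z.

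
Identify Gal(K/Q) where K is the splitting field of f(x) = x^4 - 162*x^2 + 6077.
Gal(K/Q) = V_4 (Klein four-group, Z/2Z × Z/2Z)

f factors as (x^2 - 103)(x^2 - 59), so the splitting field is K = Q(sqrt(103), sqrt(59)). The elements 103, 59, 6077 are all non-squares in Q, so sqrt(103) and sqrt(59) generate independent quadratic extensions. Thus [K:Q] = 4 and Gal(K/Q) is generated by the two order-2 automorphisms sqrt(103) ↦ -sqrt(103) and sqrt(59) ↦ -sqrt(59), giving V_4.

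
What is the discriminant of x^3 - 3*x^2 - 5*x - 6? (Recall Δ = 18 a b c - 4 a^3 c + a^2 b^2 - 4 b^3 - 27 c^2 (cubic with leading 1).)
Δ = -2515

For x^3 + a x^2 + b x + c the discriminant is Δ = 18 a b c - 4 a^3 c + a^2 b^2 - 4 b^3 - 27 c^2.
Plug a = -3, b = -5, c = -6:
  18*(-3)*(-5)*(-6) - 4*(-3)^3*(-6) + (-3)^2*(-5)^2 - 4*(-5)^3 - 27*(-6)^2
  = -1620 + (-648) + 225 + (500) + (-972)
  = -2515.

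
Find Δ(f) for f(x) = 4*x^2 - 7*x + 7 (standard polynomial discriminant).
Δ = -63

For a quadratic a x^2 + b x + c the discriminant is Δ = b^2 - 4ac = (-7)^2 - 4*(4)*(7) = 49 - (112) = -63.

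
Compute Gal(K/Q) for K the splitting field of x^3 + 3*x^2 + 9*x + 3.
Gal(K/Q) = S_3 (symmetric group of order 6)

Compute the discriminant of x^3 + (3)*x^2 + (9)*x + (3): Δ = -1296. Since Δ is not a rational square, the Galois group is not contained in A_3; it must be the full S_3 (irreducibility of the cubic rules out anything smaller).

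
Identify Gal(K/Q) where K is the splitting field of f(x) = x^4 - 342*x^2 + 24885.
Gal(K/Q) = V_4 (Klein four-group, Z/2Z × Z/2Z)

f factors as (x^2 - 237)(x^2 - 105), so the splitting field is K = Q(sqrt(237), sqrt(105)). The elements 237, 105, 24885 are all non-squares in Q, so sqrt(237) and sqrt(105) generate independent quadratic extensions. Thus [K:Q] = 4 and Gal(K/Q) is generated by the two order-2 automorphisms sqrt(237) ↦ -sqrt(237) and sqrt(105) ↦ -sqrt(105), giving V_4.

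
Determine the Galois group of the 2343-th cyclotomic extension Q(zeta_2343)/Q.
|Gal(Q(zeta_2343)/Q)| = phi(2343) = 1400; group ≅ (Z/2343Z)^* ≅ Z/2Z × Z/10Z × Z/70Z

The n-th cyclotomic polynomial Φ_2343(x) is the minimal polynomial of zeta_2343 over Q and has degree phi(2343) = 1400. So Q(zeta_2343) is a degree-1400 Galois extension with Galois group (Z/2343Z)^*. By CRT, (Z/2343Z)^* ≅ (Z/3Z)^* × (Z/11Z)^* × (Z/71Z)^*. Each prime-power unit group is (Z/3Z)^* ≅ Z/2Z; (Z/11Z)^* ≅ Z/10Z; (Z/71Z)^* ≅ Z/70Z. Hence Gal(Q(zeta_2343)/Q) ≅ Z/2Z × Z/10Z × Z/70Z.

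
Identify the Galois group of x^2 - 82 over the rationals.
Gal(K/Q) = Z/2Z (cyclic of order 2)

x^2 - 82 is irreducible over Q since 82 is not a rational square. The splitting field Q(sqrt(82)) has degree 2 over Q, and its unique nontrivial automorphism is sqrt(82) ↦ -sqrt(82). Hence Gal(Q(sqrt(82))/Q) = Z/2Z.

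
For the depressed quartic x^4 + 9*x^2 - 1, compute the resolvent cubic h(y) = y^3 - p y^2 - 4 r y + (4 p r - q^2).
h(y) = y^3 - 9*y^2 + 4*y - 36

Identify coefficients: p = 9, q = 0, r = -1.
Plug into h(y) = y^3 - p y^2 - 4 r y + (4 p r - q^2):
  h(y) = y^3 - (9) y^2 - 4*(-1) y + (4*(9)*(-1) - (0)^2)
       = y^3 + (-9) y^2 + (4) y + (-36).
Simplifying: h(y) = y^3 - 9*y^2 + 4*y - 36.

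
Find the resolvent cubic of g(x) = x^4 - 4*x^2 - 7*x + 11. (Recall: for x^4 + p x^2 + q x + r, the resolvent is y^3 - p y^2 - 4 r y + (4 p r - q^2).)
h(y) = y^3 + 4*y^2 - 44*y - 225

Identify coefficients: p = -4, q = -7, r = 11.
Plug into h(y) = y^3 - p y^2 - 4 r y + (4 p r - q^2):
  h(y) = y^3 - (-4) y^2 - 4*(11) y + (4*(-4)*(11) - (-7)^2)
       = y^3 + (4) y^2 + (-44) y + (-225).
Simplifying: h(y) = y^3 + 4*y^2 - 44*y - 225.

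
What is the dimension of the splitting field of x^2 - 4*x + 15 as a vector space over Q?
[K:Q] = 2

The discriminant of x^2 + (-4)*x + (15) is b^2 - 4c = 16 - (60) = -44. Since -44 is not a perfect square in Q, the polynomial is irreducible over Q. Its two roots generate a degree-2 extension, so [K:Q] = 2.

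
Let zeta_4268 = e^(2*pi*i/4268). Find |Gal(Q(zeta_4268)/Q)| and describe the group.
|Gal(Q(zeta_4268)/Q)| = phi(4268) = 1920; group ≅ (Z/4268Z)^* ≅ Z/2Z × Z/10Z × Z/96Z

The n-th cyclotomic polynomial Φ_4268(x) is the minimal polynomial of zeta_4268 over Q and has degree phi(4268) = 1920. So Q(zeta_4268) is a degree-1920 Galois extension with Galois group (Z/4268Z)^*. By CRT, (Z/4268Z)^* ≅ (Z/4Z)^* × (Z/11Z)^* × (Z/97Z)^*. Each prime-power unit group is (Z/4Z)^* ≅ Z/2Z; (Z/11Z)^* ≅ Z/10Z; (Z/97Z)^* ≅ Z/96Z. Hence Gal(Q(zeta_4268)/Q) ≅ Z/2Z × Z/10Z × Z/96Z.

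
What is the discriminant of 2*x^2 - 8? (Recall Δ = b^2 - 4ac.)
Δ = 64

For a quadratic a x^2 + b x + c the discriminant is Δ = b^2 - 4ac = (0)^2 - 4*(2)*(-8) = 0 - (-64) = 64.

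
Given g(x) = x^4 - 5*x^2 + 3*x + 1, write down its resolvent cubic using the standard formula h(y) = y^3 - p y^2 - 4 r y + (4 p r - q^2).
h(y) = y^3 + 5*y^2 - 4*y - 29

Identify coefficients: p = -5, q = 3, r = 1.
Plug into h(y) = y^3 - p y^2 - 4 r y + (4 p r - q^2):
  h(y) = y^3 - (-5) y^2 - 4*(1) y + (4*(-5)*(1) - (3)^2)
       = y^3 + (5) y^2 + (-4) y + (-29).
Simplifying: h(y) = y^3 + 5*y^2 - 4*y - 29.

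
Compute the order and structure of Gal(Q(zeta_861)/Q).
|Gal(Q(zeta_861)/Q)| = phi(861) = 480; group ≅ (Z/861Z)^* ≅ Z/2Z × Z/6Z × Z/40Z

The n-th cyclotomic polynomial Φ_861(x) is the minimal polynomial of zeta_861 over Q and has degree phi(861) = 480. So Q(zeta_861) is a degree-480 Galois extension with Galois group (Z/861Z)^*. By CRT, (Z/861Z)^* ≅ (Z/3Z)^* × (Z/7Z)^* × (Z/41Z)^*. Each prime-power unit group is (Z/3Z)^* ≅ Z/2Z; (Z/7Z)^* ≅ Z/6Z; (Z/41Z)^* ≅ Z/40Z. Hence Gal(Q(zeta_861)/Q) ≅ Z/2Z × Z/6Z × Z/40Z.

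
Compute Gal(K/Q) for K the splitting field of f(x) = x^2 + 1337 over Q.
Gal(K/Q) = Z/2Z (cyclic of order 2)

x^2 + 1337 is irreducible over Q since -1337 is not a rational square. The splitting field Q(sqrt(-1337)) has degree 2 over Q, and its unique nontrivial automorphism is sqrt(-1337) ↦ -sqrt(-1337). Hence Gal(Q(sqrt(-1337))/Q) = Z/2Z.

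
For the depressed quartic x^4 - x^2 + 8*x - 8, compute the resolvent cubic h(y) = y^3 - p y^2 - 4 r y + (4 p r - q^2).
h(y) = y^3 + y^2 + 32*y - 32

Identify coefficients: p = -1, q = 8, r = -8.
Plug into h(y) = y^3 - p y^2 - 4 r y + (4 p r - q^2):
  h(y) = y^3 - (-1) y^2 - 4*(-8) y + (4*(-1)*(-8) - (8)^2)
       = y^3 + (1) y^2 + (32) y + (-32).
Simplifying: h(y) = y^3 + y^2 + 32*y - 32.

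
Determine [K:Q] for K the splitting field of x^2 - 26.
[K:Q] = 2

The polynomial x^2 - 26 is irreducible over Q since 26 is not a perfect square. Its splitting field is Q(sqrt(26)), which has degree 2 over Q.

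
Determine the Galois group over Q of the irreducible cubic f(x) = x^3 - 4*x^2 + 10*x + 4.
Gal(K/Q) = S_3 (symmetric group of order 6)

Compute the discriminant of x^3 + (-4)*x^2 + (10)*x + (4): Δ = -4688. Since Δ is not a rational square, the Galois group is not contained in A_3; it must be the full S_3 (irreducibility of the cubic rules out anything smaller).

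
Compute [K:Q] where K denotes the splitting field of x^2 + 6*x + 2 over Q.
[K:Q] = 2

The discriminant of x^2 + (6)*x + (2) is b^2 - 4c = 36 - (8) = 28. Since 28 is not a perfect square in Q, the polynomial is irreducible over Q. Its two roots generate a degree-2 extension, so [K:Q] = 2.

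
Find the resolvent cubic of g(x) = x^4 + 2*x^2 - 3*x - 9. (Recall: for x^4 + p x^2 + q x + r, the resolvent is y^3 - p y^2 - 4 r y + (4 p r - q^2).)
h(y) = y^3 - 2*y^2 + 36*y - 81

Identify coefficients: p = 2, q = -3, r = -9.
Plug into h(y) = y^3 - p y^2 - 4 r y + (4 p r - q^2):
  h(y) = y^3 - (2) y^2 - 4*(-9) y + (4*(2)*(-9) - (-3)^2)
       = y^3 + (-2) y^2 + (36) y + (-81).
Simplifying: h(y) = y^3 - 2*y^2 + 36*y - 81.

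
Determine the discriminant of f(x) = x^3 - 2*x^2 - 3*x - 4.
Δ = -848

For x^3 + a x^2 + b x + c the discriminant is Δ = 18 a b c - 4 a^3 c + a^2 b^2 - 4 b^3 - 27 c^2.
Plug a = -2, b = -3, c = -4:
  18*(-2)*(-3)*(-4) - 4*(-2)^3*(-4) + (-2)^2*(-3)^2 - 4*(-3)^3 - 27*(-4)^2
  = -432 + (-128) + 36 + (108) + (-432)
  = -848.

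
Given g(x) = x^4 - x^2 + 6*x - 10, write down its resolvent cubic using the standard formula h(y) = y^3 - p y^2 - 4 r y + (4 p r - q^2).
h(y) = y^3 + y^2 + 40*y + 4

Identify coefficients: p = -1, q = 6, r = -10.
Plug into h(y) = y^3 - p y^2 - 4 r y + (4 p r - q^2):
  h(y) = y^3 - (-1) y^2 - 4*(-10) y + (4*(-1)*(-10) - (6)^2)
       = y^3 + (1) y^2 + (40) y + (4).
Simplifying: h(y) = y^3 + y^2 + 40*y + 4.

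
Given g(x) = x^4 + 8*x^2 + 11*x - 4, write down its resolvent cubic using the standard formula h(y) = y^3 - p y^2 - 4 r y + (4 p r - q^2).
h(y) = y^3 - 8*y^2 + 16*y - 249

Identify coefficients: p = 8, q = 11, r = -4.
Plug into h(y) = y^3 - p y^2 - 4 r y + (4 p r - q^2):
  h(y) = y^3 - (8) y^2 - 4*(-4) y + (4*(8)*(-4) - (11)^2)
       = y^3 + (-8) y^2 + (16) y + (-249).
Simplifying: h(y) = y^3 - 8*y^2 + 16*y - 249.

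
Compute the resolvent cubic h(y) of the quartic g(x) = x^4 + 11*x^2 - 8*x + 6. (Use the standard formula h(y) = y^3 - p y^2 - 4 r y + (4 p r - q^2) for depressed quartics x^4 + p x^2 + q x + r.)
h(y) = y^3 - 11*y^2 - 24*y + 200

Identify coefficients: p = 11, q = -8, r = 6.
Plug into h(y) = y^3 - p y^2 - 4 r y + (4 p r - q^2):
  h(y) = y^3 - (11) y^2 - 4*(6) y + (4*(11)*(6) - (-8)^2)
       = y^3 + (-11) y^2 + (-24) y + (200).
Simplifying: h(y) = y^3 - 11*y^2 - 24*y + 200.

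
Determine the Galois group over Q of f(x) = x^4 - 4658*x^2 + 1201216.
Gal(K/Q) = Z/2Z (cyclic of order 2)

f factors as (x^2 - 4384)(x^2 - 274), so the splitting field is K = Q(sqrt(4384), sqrt(274)). The squarefree part of 4384 is 274 and the squarefree part of 274 is also 274, so sqrt(4384) and sqrt(274) are both rational multiples of sqrt(274). Hence Q(sqrt(4384)) = Q(sqrt(274)) = Q(sqrt(274)), and the splitting field collapses to a single degree-2 extension with Galois group Z/2Z.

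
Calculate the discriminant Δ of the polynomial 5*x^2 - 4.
Δ = 80

For a quadratic a x^2 + b x + c the discriminant is Δ = b^2 - 4ac = (0)^2 - 4*(5)*(-4) = 0 - (-80) = 80.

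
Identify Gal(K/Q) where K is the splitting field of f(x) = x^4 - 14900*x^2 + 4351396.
Gal(K/Q) = Z/2Z (cyclic of order 2)

f factors as (x^2 - 14602)(x^2 - 298), so the splitting field is K = Q(sqrt(14602), sqrt(298)). The squarefree part of 14602 is 298 and the squarefree part of 298 is also 298, so sqrt(14602) and sqrt(298) are both rational multiples of sqrt(298). Hence Q(sqrt(14602)) = Q(sqrt(298)) = Q(sqrt(298)), and the splitting field collapses to a single degree-2 extension with Galois group Z/2Z.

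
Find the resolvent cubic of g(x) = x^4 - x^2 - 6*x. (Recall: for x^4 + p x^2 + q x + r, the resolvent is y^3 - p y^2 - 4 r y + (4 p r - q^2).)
h(y) = y^3 + y^2 - 36

Identify coefficients: p = -1, q = -6, r = 0.
Plug into h(y) = y^3 - p y^2 - 4 r y + (4 p r - q^2):
  h(y) = y^3 - (-1) y^2 - 4*(0) y + (4*(-1)*(0) - (-6)^2)
       = y^3 + (1) y^2 + (0) y + (-36).
Simplifying: h(y) = y^3 + y^2 - 36.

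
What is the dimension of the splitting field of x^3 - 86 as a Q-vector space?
[K:Q] = 6

x^3 - 86 has one real root r = 86^(1/3) and two complex roots r*zeta_3, r*zeta_3^2 where zeta_3 = e^(2*pi*i/3). The splitting field is Q(r, zeta_3). [Q(r):Q] = 3 and [Q(zeta_3):Q] = 2 with gcd = 1, so [Q(r, zeta_3):Q] = 3 * 2 = 6.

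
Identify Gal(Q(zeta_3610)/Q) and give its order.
|Gal(Q(zeta_3610)/Q)| = phi(3610) = 1368; group ≅ (Z/3610Z)^* ≅ Z/4Z × Z/342Z

The n-th cyclotomic polynomial Φ_3610(x) is the minimal polynomial of zeta_3610 over Q and has degree phi(3610) = 1368. So Q(zeta_3610) is a degree-1368 Galois extension with Galois group (Z/3610Z)^*. By CRT, (Z/3610Z)^* ≅ (Z/2Z)^* × (Z/5Z)^* × (Z/361Z)^*. Each prime-power unit group is (Z/2Z)^* ≅ trivial group (order 1); (Z/5Z)^* ≅ Z/4Z; (Z/361Z)^* ≅ Z/342Z. Hence Gal(Q(zeta_3610)/Q) ≅ Z/4Z × Z/342Z.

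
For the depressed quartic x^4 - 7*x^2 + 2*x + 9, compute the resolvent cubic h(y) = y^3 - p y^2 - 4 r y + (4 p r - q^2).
h(y) = y^3 + 7*y^2 - 36*y - 256

Identify coefficients: p = -7, q = 2, r = 9.
Plug into h(y) = y^3 - p y^2 - 4 r y + (4 p r - q^2):
  h(y) = y^3 - (-7) y^2 - 4*(9) y + (4*(-7)*(9) - (2)^2)
       = y^3 + (7) y^2 + (-36) y + (-256).
Simplifying: h(y) = y^3 + 7*y^2 - 36*y - 256.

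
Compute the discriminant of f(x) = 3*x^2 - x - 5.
Δ = 61

For a quadratic a x^2 + b x + c the discriminant is Δ = b^2 - 4ac = (-1)^2 - 4*(3)*(-5) = 1 - (-60) = 61.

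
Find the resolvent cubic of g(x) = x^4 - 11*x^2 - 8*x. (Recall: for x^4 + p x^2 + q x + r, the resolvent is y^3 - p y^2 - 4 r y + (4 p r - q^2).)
h(y) = y^3 + 11*y^2 - 64

Identify coefficients: p = -11, q = -8, r = 0.
Plug into h(y) = y^3 - p y^2 - 4 r y + (4 p r - q^2):
  h(y) = y^3 - (-11) y^2 - 4*(0) y + (4*(-11)*(0) - (-8)^2)
       = y^3 + (11) y^2 + (0) y + (-64).
Simplifying: h(y) = y^3 + 11*y^2 - 64.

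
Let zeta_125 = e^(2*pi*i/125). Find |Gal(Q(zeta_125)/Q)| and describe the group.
|Gal(Q(zeta_125)/Q)| = phi(125) = 100; group ≅ (Z/125Z)^* ≅ Z/100Z

The n-th cyclotomic polynomial Φ_125(x) is the minimal polynomial of zeta_125 over Q and has degree phi(125) = 100. So Q(zeta_125) is a degree-100 Galois extension with Galois group (Z/125Z)^*. (Z/125Z)^* is cyclic since 125 is an odd prime power (or 4). Hence Gal(Q(zeta_125)/Q) ≅ Z/100Z.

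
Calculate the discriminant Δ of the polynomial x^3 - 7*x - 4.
Δ = 940

For a depressed cubic x^3 + p x + q the discriminant is Δ = -4 p^3 - 27 q^2 = -4*(-7)^3 - 27*(-4)^2 = 1372 - 432 = 940.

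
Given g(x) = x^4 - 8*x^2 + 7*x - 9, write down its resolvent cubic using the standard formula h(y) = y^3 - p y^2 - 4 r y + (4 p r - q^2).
h(y) = y^3 + 8*y^2 + 36*y + 239

Identify coefficients: p = -8, q = 7, r = -9.
Plug into h(y) = y^3 - p y^2 - 4 r y + (4 p r - q^2):
  h(y) = y^3 - (-8) y^2 - 4*(-9) y + (4*(-8)*(-9) - (7)^2)
       = y^3 + (8) y^2 + (36) y + (239).
Simplifying: h(y) = y^3 + 8*y^2 + 36*y + 239.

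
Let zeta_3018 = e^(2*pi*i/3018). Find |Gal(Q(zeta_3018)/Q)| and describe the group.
|Gal(Q(zeta_3018)/Q)| = phi(3018) = 1004; group ≅ (Z/3018Z)^* ≅ Z/2Z × Z/502Z

The n-th cyclotomic polynomial Φ_3018(x) is the minimal polynomial of zeta_3018 over Q and has degree phi(3018) = 1004. So Q(zeta_3018) is a degree-1004 Galois extension with Galois group (Z/3018Z)^*. By CRT, (Z/3018Z)^* ≅ (Z/2Z)^* × (Z/3Z)^* × (Z/503Z)^*. Each prime-power unit group is (Z/2Z)^* ≅ trivial group (order 1); (Z/3Z)^* ≅ Z/2Z; (Z/503Z)^* ≅ Z/502Z. Hence Gal(Q(zeta_3018)/Q) ≅ Z/2Z × Z/502Z.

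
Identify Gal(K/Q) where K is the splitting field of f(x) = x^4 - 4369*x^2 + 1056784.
Gal(K/Q) = Z/2Z (cyclic of order 2)

f factors as (x^2 - 257)(x^2 - 4112), so the splitting field is K = Q(sqrt(257), sqrt(4112)). The squarefree part of 257 is 257 and the squarefree part of 4112 is also 257, so sqrt(257) and sqrt(4112) are both rational multiples of sqrt(257). Hence Q(sqrt(257)) = Q(sqrt(4112)) = Q(sqrt(257)), and the splitting field collapses to a single degree-2 extension with Galois group Z/2Z.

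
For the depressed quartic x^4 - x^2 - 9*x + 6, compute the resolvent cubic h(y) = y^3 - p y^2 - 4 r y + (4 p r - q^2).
h(y) = y^3 + y^2 - 24*y - 105

Identify coefficients: p = -1, q = -9, r = 6.
Plug into h(y) = y^3 - p y^2 - 4 r y + (4 p r - q^2):
  h(y) = y^3 - (-1) y^2 - 4*(6) y + (4*(-1)*(6) - (-9)^2)
       = y^3 + (1) y^2 + (-24) y + (-105).
Simplifying: h(y) = y^3 + y^2 - 24*y - 105.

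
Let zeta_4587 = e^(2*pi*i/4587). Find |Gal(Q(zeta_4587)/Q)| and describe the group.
|Gal(Q(zeta_4587)/Q)| = phi(4587) = 2760; group ≅ (Z/4587Z)^* ≅ Z/2Z × Z/10Z × Z/138Z

The n-th cyclotomic polynomial Φ_4587(x) is the minimal polynomial of zeta_4587 over Q and has degree phi(4587) = 2760. So Q(zeta_4587) is a degree-2760 Galois extension with Galois group (Z/4587Z)^*. By CRT, (Z/4587Z)^* ≅ (Z/3Z)^* × (Z/11Z)^* × (Z/139Z)^*. Each prime-power unit group is (Z/3Z)^* ≅ Z/2Z; (Z/11Z)^* ≅ Z/10Z; (Z/139Z)^* ≅ Z/138Z. Hence Gal(Q(zeta_4587)/Q) ≅ Z/2Z × Z/10Z × Z/138Z.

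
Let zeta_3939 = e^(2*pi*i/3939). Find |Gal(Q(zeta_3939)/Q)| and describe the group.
|Gal(Q(zeta_3939)/Q)| = phi(3939) = 2400; group ≅ (Z/3939Z)^* ≅ Z/2Z × Z/12Z × Z/100Z

The n-th cyclotomic polynomial Φ_3939(x) is the minimal polynomial of zeta_3939 over Q and has degree phi(3939) = 2400. So Q(zeta_3939) is a degree-2400 Galois extension with Galois group (Z/3939Z)^*. By CRT, (Z/3939Z)^* ≅ (Z/3Z)^* × (Z/13Z)^* × (Z/101Z)^*. Each prime-power unit group is (Z/3Z)^* ≅ Z/2Z; (Z/13Z)^* ≅ Z/12Z; (Z/101Z)^* ≅ Z/100Z. Hence Gal(Q(zeta_3939)/Q) ≅ Z/2Z × Z/12Z × Z/100Z.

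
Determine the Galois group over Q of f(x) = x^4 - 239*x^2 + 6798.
Gal(K/Q) = V_4 (Klein four-group, Z/2Z × Z/2Z)

f factors as (x^2 - 206)(x^2 - 33), so the splitting field is K = Q(sqrt(206), sqrt(33)). The elements 206, 33, 6798 are all non-squares in Q, so sqrt(206) and sqrt(33) generate independent quadratic extensions. Thus [K:Q] = 4 and Gal(K/Q) is generated by the two order-2 automorphisms sqrt(206) ↦ -sqrt(206) and sqrt(33) ↦ -sqrt(33), giving V_4.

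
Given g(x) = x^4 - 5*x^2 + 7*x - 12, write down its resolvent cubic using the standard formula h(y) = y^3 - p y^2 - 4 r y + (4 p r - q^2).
h(y) = y^3 + 5*y^2 + 48*y + 191

Identify coefficients: p = -5, q = 7, r = -12.
Plug into h(y) = y^3 - p y^2 - 4 r y + (4 p r - q^2):
  h(y) = y^3 - (-5) y^2 - 4*(-12) y + (4*(-5)*(-12) - (7)^2)
       = y^3 + (5) y^2 + (48) y + (191).
Simplifying: h(y) = y^3 + 5*y^2 + 48*y + 191.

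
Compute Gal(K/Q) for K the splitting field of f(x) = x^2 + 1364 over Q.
Gal(K/Q) = Z/2Z (cyclic of order 2)

x^2 + 1364 is irreducible over Q since -1364 is not a rational square. The splitting field Q(sqrt(-1364)) has degree 2 over Q, and its unique nontrivial automorphism is sqrt(-1364) ↦ -sqrt(-1364). Hence Gal(Q(sqrt(-1364))/Q) = Z/2Z.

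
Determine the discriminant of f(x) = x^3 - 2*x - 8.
Δ = -1696

For a depressed cubic x^3 + p x + q the discriminant is Δ = -4 p^3 - 27 q^2 = -4*(-2)^3 - 27*(-8)^2 = 32 - 1728 = -1696.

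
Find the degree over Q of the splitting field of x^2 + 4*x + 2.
[K:Q] = 2

The discriminant of x^2 + (4)*x + (2) is b^2 - 4c = 16 - (8) = 8. Since 8 is not a perfect square in Q, the polynomial is irreducible over Q. Its two roots generate a degree-2 extension, so [K:Q] = 2.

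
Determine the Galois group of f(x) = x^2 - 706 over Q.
Gal(K/Q) = Z/2Z (cyclic of order 2)

x^2 - 706 is irreducible over Q since 706 is not a rational square. The splitting field Q(sqrt(706)) has degree 2 over Q, and its unique nontrivial automorphism is sqrt(706) ↦ -sqrt(706). Hence Gal(Q(sqrt(706))/Q) = Z/2Z.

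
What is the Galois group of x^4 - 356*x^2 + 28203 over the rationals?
Gal(K/Q) = V_4 (Klein four-group, Z/2Z × Z/2Z)

f factors as (x^2 - 119)(x^2 - 237), so the splitting field is K = Q(sqrt(119), sqrt(237)). The elements 119, 237, 28203 are all non-squares in Q, so sqrt(119) and sqrt(237) generate independent quadratic extensions. Thus [K:Q] = 4 and Gal(K/Q) is generated by the two order-2 automorphisms sqrt(119) ↦ -sqrt(119) and sqrt(237) ↦ -sqrt(237), giving V_4.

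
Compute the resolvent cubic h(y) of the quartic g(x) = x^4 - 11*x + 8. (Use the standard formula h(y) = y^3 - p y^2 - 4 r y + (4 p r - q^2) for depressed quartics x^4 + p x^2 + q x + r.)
h(y) = y^3 - 32*y - 121

Identify coefficients: p = 0, q = -11, r = 8.
Plug into h(y) = y^3 - p y^2 - 4 r y + (4 p r - q^2):
  h(y) = y^3 - (0) y^2 - 4*(8) y + (4*(0)*(8) - (-11)^2)
       = y^3 + (0) y^2 + (-32) y + (-121).
Simplifying: h(y) = y^3 - 32*y - 121.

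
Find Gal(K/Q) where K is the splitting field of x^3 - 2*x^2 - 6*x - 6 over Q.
Gal(K/Q) = S_3 (symmetric group of order 6)

Compute the discriminant of x^3 + (-2)*x^2 + (-6)*x + (-6): Δ = -1452. Since Δ is not a rational square, the Galois group is not contained in A_3; it must be the full S_3 (irreducibility of the cubic rules out anything smaller).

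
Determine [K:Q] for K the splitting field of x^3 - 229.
[K:Q] = 6

x^3 - 229 has one real root r = 229^(1/3) and two complex roots r*zeta_3, r*zeta_3^2 where zeta_3 = e^(2*pi*i/3). The splitting field is Q(r, zeta_3). [Q(r):Q] = 3 and [Q(zeta_3):Q] = 2 with gcd = 1, so [Q(r, zeta_3):Q] = 3 * 2 = 6.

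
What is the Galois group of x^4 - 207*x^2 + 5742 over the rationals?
Gal(K/Q) = V_4 (Klein four-group, Z/2Z × Z/2Z)

f factors as (x^2 - 174)(x^2 - 33), so the splitting field is K = Q(sqrt(174), sqrt(33)). The elements 174, 33, 5742 are all non-squares in Q, so sqrt(174) and sqrt(33) generate independent quadratic extensions. Thus [K:Q] = 4 and Gal(K/Q) is generated by the two order-2 automorphisms sqrt(174) ↦ -sqrt(174) and sqrt(33) ↦ -sqrt(33), giving V_4.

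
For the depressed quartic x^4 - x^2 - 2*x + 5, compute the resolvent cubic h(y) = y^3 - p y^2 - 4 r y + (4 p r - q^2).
h(y) = y^3 + y^2 - 20*y - 24

Identify coefficients: p = -1, q = -2, r = 5.
Plug into h(y) = y^3 - p y^2 - 4 r y + (4 p r - q^2):
  h(y) = y^3 - (-1) y^2 - 4*(5) y + (4*(-1)*(5) - (-2)^2)
       = y^3 + (1) y^2 + (-20) y + (-24).
Simplifying: h(y) = y^3 + y^2 - 20*y - 24.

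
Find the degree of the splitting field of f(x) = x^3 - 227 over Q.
[K:Q] = 6

x^3 - 227 has one real root r = 227^(1/3) and two complex roots r*zeta_3, r*zeta_3^2 where zeta_3 = e^(2*pi*i/3). The splitting field is Q(r, zeta_3). [Q(r):Q] = 3 and [Q(zeta_3):Q] = 2 with gcd = 1, so [Q(r, zeta_3):Q] = 3 * 2 = 6.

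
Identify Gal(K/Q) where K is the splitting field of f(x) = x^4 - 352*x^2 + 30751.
Gal(K/Q) = V_4 (Klein four-group, Z/2Z × Z/2Z)

f factors as (x^2 - 191)(x^2 - 161), so the splitting field is K = Q(sqrt(191), sqrt(161)). The elements 191, 161, 30751 are all non-squares in Q, so sqrt(191) and sqrt(161) generate independent quadratic extensions. Thus [K:Q] = 4 and Gal(K/Q) is generated by the two order-2 automorphisms sqrt(191) ↦ -sqrt(191) and sqrt(161) ↦ -sqrt(161), giving V_4.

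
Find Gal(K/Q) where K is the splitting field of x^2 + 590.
Gal(K/Q) = Z/2Z (cyclic of order 2)

x^2 + 590 is irreducible over Q since -590 is not a rational square. The splitting field Q(sqrt(-590)) has degree 2 over Q, and its unique nontrivial automorphism is sqrt(-590) ↦ -sqrt(-590). Hence Gal(Q(sqrt(-590))/Q) = Z/2Z.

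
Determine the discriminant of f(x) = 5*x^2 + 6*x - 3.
Δ = 96

For a quadratic a x^2 + b x + c the discriminant is Δ = b^2 - 4ac = (6)^2 - 4*(5)*(-3) = 36 - (-60) = 96.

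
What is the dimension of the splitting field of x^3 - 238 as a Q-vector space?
[K:Q] = 6

x^3 - 238 has one real root r = 238^(1/3) and two complex roots r*zeta_3, r*zeta_3^2 where zeta_3 = e^(2*pi*i/3). The splitting field is Q(r, zeta_3). [Q(r):Q] = 3 and [Q(zeta_3):Q] = 2 with gcd = 1, so [Q(r, zeta_3):Q] = 3 * 2 = 6.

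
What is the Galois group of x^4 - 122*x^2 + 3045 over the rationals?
Gal(K/Q) = V_4 (Klein four-group, Z/2Z × Z/2Z)

f factors as (x^2 - 87)(x^2 - 35), so the splitting field is K = Q(sqrt(87), sqrt(35)). The elements 87, 35, 3045 are all non-squares in Q, so sqrt(87) and sqrt(35) generate independent quadratic extensions. Thus [K:Q] = 4 and Gal(K/Q) is generated by the two order-2 automorphisms sqrt(87) ↦ -sqrt(87) and sqrt(35) ↦ -sqrt(35), giving V_4.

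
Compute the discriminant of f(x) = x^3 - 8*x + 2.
Δ = 1940

For a depressed cubic x^3 + p x + q the discriminant is Δ = -4 p^3 - 27 q^2 = -4*(-8)^3 - 27*(2)^2 = 2048 - 108 = 1940.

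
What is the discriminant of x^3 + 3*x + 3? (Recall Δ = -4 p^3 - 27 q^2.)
Δ = -351

For a depressed cubic x^3 + p x + q the discriminant is Δ = -4 p^3 - 27 q^2 = -4*(3)^3 - 27*(3)^2 = -108 - 243 = -351.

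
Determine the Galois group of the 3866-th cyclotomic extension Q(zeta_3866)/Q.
|Gal(Q(zeta_3866)/Q)| = phi(3866) = 1932; group ≅ (Z/3866Z)^* ≅ Z/1932Z

The n-th cyclotomic polynomial Φ_3866(x) is the minimal polynomial of zeta_3866 over Q and has degree phi(3866) = 1932. So Q(zeta_3866) is a degree-1932 Galois extension with Galois group (Z/3866Z)^*. By CRT, (Z/3866Z)^* ≅ (Z/2Z)^* × (Z/1933Z)^*. Each prime-power unit group is (Z/2Z)^* ≅ trivial group (order 1); (Z/1933Z)^* ≅ Z/1932Z. Hence Gal(Q(zeta_3866)/Q) ≅ Z/1932Z.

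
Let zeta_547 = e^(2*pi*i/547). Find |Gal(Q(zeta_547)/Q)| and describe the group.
|Gal(Q(zeta_547)/Q)| = phi(547) = 546; group ≅ (Z/547Z)^* ≅ Z/546Z

The n-th cyclotomic polynomial Φ_547(x) is the minimal polynomial of zeta_547 over Q and has degree phi(547) = 546. So Q(zeta_547) is a degree-546 Galois extension with Galois group (Z/547Z)^*. (Z/547Z)^* is cyclic since 547 is an odd prime power (or 4). Hence Gal(Q(zeta_547)/Q) ≅ Z/546Z.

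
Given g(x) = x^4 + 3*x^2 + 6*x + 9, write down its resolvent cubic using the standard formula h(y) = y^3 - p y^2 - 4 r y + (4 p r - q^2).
h(y) = y^3 - 3*y^2 - 36*y + 72

Identify coefficients: p = 3, q = 6, r = 9.
Plug into h(y) = y^3 - p y^2 - 4 r y + (4 p r - q^2):
  h(y) = y^3 - (3) y^2 - 4*(9) y + (4*(3)*(9) - (6)^2)
       = y^3 + (-3) y^2 + (-36) y + (72).
Simplifying: h(y) = y^3 - 3*y^2 - 36*y + 72.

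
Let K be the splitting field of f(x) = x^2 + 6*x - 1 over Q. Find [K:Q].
[K:Q] = 2

The discriminant of x^2 + (6)*x + (-1) is b^2 - 4c = 36 - (-4) = 40. Since 40 is not a perfect square in Q, the polynomial is irreducible over Q. Its two roots generate a degree-2 extension, so [K:Q] = 2.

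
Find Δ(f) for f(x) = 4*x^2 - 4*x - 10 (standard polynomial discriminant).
Δ = 176

For a quadratic a x^2 + b x + c the discriminant is Δ = b^2 - 4ac = (-4)^2 - 4*(4)*(-10) = 16 - (-160) = 176.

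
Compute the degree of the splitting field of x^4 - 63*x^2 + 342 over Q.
[K:Q] = 4

f factors as (x^2 - 57)(x^2 - 6); the splitting field is K = Q(sqrt(57), sqrt(6)). Since 57, 6, and 342 are all non-squares in Q, the three subfields Q(sqrt(57)), Q(sqrt(6)), Q(sqrt(342)) are distinct degree-2 extensions, so [K:Q] = 4 (Klein four Galois group).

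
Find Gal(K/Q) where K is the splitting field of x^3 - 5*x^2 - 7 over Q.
Gal(K/Q) = S_3 (symmetric group of order 6)

Compute the discriminant of x^3 + (-5)*x^2 + (0)*x + (-7): Δ = -4823. Since Δ is not a rational square, the Galois group is not contained in A_3; it must be the full S_3 (irreducibility of the cubic rules out anything smaller).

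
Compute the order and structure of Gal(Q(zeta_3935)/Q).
|Gal(Q(zeta_3935)/Q)| = phi(3935) = 3144; group ≅ (Z/3935Z)^* ≅ Z/4Z × Z/786Z

The n-th cyclotomic polynomial Φ_3935(x) is the minimal polynomial of zeta_3935 over Q and has degree phi(3935) = 3144. So Q(zeta_3935) is a degree-3144 Galois extension with Galois group (Z/3935Z)^*. By CRT, (Z/3935Z)^* ≅ (Z/5Z)^* × (Z/787Z)^*. Each prime-power unit group is (Z/5Z)^* ≅ Z/4Z; (Z/787Z)^* ≅ Z/786Z. Hence Gal(Q(zeta_3935)/Q) ≅ Z/4Z × Z/786Z.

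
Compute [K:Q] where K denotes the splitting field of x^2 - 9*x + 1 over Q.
[K:Q] = 2

The discriminant of x^2 + (-9)*x + (1) is b^2 - 4c = 81 - (4) = 77. Since 77 is not a perfect square in Q, the polynomial is irreducible over Q. Its two roots generate a degree-2 extension, so [K:Q] = 2.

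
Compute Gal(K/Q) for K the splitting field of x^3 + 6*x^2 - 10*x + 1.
Gal(K/Q) = S_3 (symmetric group of order 6)

Compute the discriminant of x^3 + (6)*x^2 + (-10)*x + (1): Δ = 5629. Since Δ is not a rational square, the Galois group is not contained in A_3; it must be the full S_3 (irreducibility of the cubic rules out anything smaller).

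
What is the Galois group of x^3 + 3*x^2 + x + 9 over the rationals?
Gal(K/Q) = S_3 (symmetric group of order 6)

Compute the discriminant of x^3 + (3)*x^2 + (1)*x + (9): Δ = -2668. Since Δ is not a rational square, the Galois group is not contained in A_3; it must be the full S_3 (irreducibility of the cubic rules out anything smaller).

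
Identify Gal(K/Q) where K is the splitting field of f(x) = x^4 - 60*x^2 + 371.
Gal(K/Q) = V_4 (Klein four-group, Z/2Z × Z/2Z)

f factors as (x^2 - 53)(x^2 - 7), so the splitting field is K = Q(sqrt(53), sqrt(7)). The elements 53, 7, 371 are all non-squares in Q, so sqrt(53) and sqrt(7) generate independent quadratic extensions. Thus [K:Q] = 4 and Gal(K/Q) is generated by the two order-2 automorphisms sqrt(53) ↦ -sqrt(53) and sqrt(7) ↦ -sqrt(7), giving V_4.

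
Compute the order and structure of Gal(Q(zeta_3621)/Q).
|Gal(Q(zeta_3621)/Q)| = phi(3621) = 2240; group ≅ (Z/3621Z)^* ≅ Z/2Z × Z/16Z × Z/70Z

The n-th cyclotomic polynomial Φ_3621(x) is the minimal polynomial of zeta_3621 over Q and has degree phi(3621) = 2240. So Q(zeta_3621) is a degree-2240 Galois extension with Galois group (Z/3621Z)^*. By CRT, (Z/3621Z)^* ≅ (Z/3Z)^* × (Z/17Z)^* × (Z/71Z)^*. Each prime-power unit group is (Z/3Z)^* ≅ Z/2Z; (Z/17Z)^* ≅ Z/16Z; (Z/71Z)^* ≅ Z/70Z. Hence Gal(Q(zeta_3621)/Q) ≅ Z/2Z × Z/16Z × Z/70Z.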